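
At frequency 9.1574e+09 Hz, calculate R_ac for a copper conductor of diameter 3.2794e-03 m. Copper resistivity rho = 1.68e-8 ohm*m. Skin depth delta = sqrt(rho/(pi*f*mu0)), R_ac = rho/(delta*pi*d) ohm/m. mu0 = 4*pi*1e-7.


delta = sqrt(1.68e-8 / (pi * 9.1574e+09 * 4*pi*1e-7)) = 6.816928e-07 m
R_ac = 1.68e-8 / (6.816928e-07 * pi * 3.2794e-03) = 2.392 ohm/m

2.392 ohm/m


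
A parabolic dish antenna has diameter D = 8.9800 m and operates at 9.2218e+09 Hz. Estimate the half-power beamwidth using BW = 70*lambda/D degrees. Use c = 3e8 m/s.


lambda = c / f = 3.0000e+08 / 9.2218e+09 = 0.03253161 m
BW = 70 * 0.03253161 / 8.9800 = 0.2536 deg

0.2536 deg


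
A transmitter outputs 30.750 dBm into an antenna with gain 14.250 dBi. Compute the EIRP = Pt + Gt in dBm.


EIRP = Pt + Gt = 30.750 + 14.250 = 45.00 dBm

45.00 dBm


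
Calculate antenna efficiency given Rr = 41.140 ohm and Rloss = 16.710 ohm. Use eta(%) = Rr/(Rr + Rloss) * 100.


eta = 41.140 / (41.140 + 16.710) * 100 = 71.11%

71.11%


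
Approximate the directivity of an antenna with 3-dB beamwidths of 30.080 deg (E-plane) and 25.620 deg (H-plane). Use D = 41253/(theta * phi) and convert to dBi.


D_linear = 41253 / (30.080 * 25.620) = 53.53016
D_dBi = 10 * log10(53.53016) = 17.29 dBi

17.29 dBi


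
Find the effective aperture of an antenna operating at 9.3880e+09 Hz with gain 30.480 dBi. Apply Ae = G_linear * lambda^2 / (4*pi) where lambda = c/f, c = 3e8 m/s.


lambda = c / f = 3.0000e+08 / 9.3880e+09 = 0.03195569 m
G_linear = 10^(30.480/10) = 1116.863
Ae = G_linear * lambda^2 / (4*pi) = 1116.863 * 0.03195569^2 / (4*pi) = 0.09076 m^2

0.09076 m^2


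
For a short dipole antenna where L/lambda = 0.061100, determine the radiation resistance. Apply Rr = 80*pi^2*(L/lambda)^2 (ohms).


Rr = 80 * pi^2 * (0.061100)^2 = 80 * 9.869604 * 3.733210e-03 = 2.948 ohm

2.948 ohm


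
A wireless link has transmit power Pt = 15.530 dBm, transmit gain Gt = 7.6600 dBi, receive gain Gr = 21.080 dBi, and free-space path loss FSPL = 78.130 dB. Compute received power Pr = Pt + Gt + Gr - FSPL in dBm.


Pr = 15.530 + 7.6600 + 21.080 - 78.130 = -33.86 dBm

-33.86 dBm


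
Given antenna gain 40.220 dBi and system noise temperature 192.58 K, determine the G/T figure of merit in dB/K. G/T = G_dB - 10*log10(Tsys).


G/T = 40.220 - 10*log10(192.58) = 40.220 - 22.84611 = 17.37 dB/K

17.37 dB/K


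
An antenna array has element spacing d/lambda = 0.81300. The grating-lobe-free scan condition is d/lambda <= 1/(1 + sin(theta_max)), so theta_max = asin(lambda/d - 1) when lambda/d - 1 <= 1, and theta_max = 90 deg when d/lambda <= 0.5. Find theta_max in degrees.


lambda/d - 1 = 1/0.81300 - 1 = 0.2300123
theta_max = asin(0.2300123) = 13.30 deg

13.30 deg


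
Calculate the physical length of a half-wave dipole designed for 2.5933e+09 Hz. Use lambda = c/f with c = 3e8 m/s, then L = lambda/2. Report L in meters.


lambda = c / f = 3.0000e+08 / 2.5933e+09 = 0.1156827 m
L = lambda / 2 = 0.1156827 / 2 = 0.05784 m

0.05784 m


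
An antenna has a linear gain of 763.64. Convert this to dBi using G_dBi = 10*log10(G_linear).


G_dBi = 10 * log10(763.64) = 28.83 dBi

28.83 dBi


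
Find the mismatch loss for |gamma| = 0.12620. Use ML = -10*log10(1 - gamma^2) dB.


ML = -10 * log10(1 - 0.12620^2) = -10 * log10(0.98407356) = 0.06972 dB

0.06972 dB


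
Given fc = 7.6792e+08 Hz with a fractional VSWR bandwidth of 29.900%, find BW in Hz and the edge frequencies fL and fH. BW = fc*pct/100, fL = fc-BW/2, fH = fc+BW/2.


BW = 7.6792e+08 * 29.900/100 = 2.296081e+08 Hz
fL = 7.6792e+08 - 2.296081e+08/2 = 6.531e+08 Hz
fH = 7.6792e+08 + 2.296081e+08/2 = 8.827e+08 Hz

BW=2.296e+08 Hz, fL=6.531e+08 Hz, fH=8.827e+08 Hz


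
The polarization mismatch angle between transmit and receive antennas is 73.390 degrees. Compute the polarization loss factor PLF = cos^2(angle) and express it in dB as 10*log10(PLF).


PLF_linear = cos^2(73.390 deg) = 0.08171344
PLF_dB = 10 * log10(0.08171344) = -10.88 dB

-10.88 dB


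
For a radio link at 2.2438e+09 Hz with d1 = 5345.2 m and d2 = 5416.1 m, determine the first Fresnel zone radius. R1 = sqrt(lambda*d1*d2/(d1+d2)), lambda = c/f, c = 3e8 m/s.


lambda = c / f = 3.0000e+08 / 2.2438e+09 = 0.1337018 m
R1 = sqrt(0.1337018 * 5345.2 * 5416.1 / (5345.2 + 5416.1)) = 18.97 m

18.97 m


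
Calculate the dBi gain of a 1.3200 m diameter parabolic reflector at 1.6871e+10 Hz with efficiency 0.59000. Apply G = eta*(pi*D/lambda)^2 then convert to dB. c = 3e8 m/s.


lambda = c / f = 3.0000e+08 / 1.6871e+10 = 0.01778199 m
G_linear = 0.59000 * (pi * 1.3200 / 0.01778199)^2 = 32087.72
G_dBi = 10 * log10(32087.72) = 45.06 dBi

45.06 dBi


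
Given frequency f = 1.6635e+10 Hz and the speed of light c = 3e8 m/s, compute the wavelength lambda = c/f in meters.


lambda = c / f = 3.0000e+08 / 1.6635e+10 = 0.01803 m

0.01803 m


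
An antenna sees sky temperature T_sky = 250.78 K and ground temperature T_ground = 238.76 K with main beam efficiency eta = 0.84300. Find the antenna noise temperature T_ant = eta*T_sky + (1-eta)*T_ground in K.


T_ant = 0.84300 * 250.78 + (1 - 0.84300) * 238.76 = 248.9 K

248.9 K


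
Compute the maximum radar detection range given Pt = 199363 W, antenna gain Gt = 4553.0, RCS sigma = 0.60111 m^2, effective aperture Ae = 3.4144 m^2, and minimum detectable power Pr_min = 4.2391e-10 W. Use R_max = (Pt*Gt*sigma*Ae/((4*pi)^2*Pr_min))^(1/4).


R^4 = 199363*4553.0*0.60111*3.4144 / ((4*pi)^2 * 4.2391e-10) = 2.783025e+16
R_max = 2.783025e+16^0.25 = 12916 m

12916 m


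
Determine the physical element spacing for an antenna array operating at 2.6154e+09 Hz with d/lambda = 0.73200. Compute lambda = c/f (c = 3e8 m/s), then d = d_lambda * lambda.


lambda = c / f = 3.0000e+08 / 2.6154e+09 = 0.1147052 m
d = 0.73200 * 0.1147052 = 0.08396 m

0.08396 m


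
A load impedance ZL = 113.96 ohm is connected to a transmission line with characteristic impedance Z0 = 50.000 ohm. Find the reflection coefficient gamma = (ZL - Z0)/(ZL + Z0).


gamma = (113.96 - 50.000) / (113.96 + 50.000) = 0.3901

0.3901


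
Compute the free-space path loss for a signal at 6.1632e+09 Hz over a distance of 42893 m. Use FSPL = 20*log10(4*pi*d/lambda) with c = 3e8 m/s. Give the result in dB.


lambda = c / f = 3.0000e+08 / 6.1632e+09 = 0.04867601 m
FSPL = 20 * log10(4*pi*42893/0.04867601) = 140.9 dB

140.9 dB


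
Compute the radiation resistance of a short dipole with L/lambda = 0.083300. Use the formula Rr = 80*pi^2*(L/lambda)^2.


Rr = 80 * pi^2 * (0.083300)^2 = 80 * 9.869604 * 6.938890e-03 = 5.479 ohm

5.479 ohm


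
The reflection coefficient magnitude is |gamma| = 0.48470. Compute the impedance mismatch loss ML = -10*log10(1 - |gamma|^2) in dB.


ML = -10 * log10(1 - 0.48470^2) = -10 * log10(0.76506591) = 1.163 dB

1.163 dB


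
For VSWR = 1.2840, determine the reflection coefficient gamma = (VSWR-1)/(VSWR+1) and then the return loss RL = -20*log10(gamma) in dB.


gamma = (1.2840 - 1) / (1.2840 + 1) = 0.1243433
RL = -20 * log10(0.1243433) = 18.11 dB

18.11 dB


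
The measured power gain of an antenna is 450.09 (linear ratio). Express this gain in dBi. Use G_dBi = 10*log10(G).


G_dBi = 10 * log10(450.09) = 26.53 dBi

26.53 dBi


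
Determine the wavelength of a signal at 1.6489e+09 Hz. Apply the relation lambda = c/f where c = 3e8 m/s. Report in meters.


lambda = c / f = 3.0000e+08 / 1.6489e+09 = 0.1819 m

0.1819 m


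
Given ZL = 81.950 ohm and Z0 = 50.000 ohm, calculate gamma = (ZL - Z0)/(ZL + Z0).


gamma = (81.950 - 50.000) / (81.950 + 50.000) = 0.2421

0.2421


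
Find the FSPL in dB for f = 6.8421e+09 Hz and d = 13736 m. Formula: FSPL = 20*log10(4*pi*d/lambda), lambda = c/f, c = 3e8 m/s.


lambda = c / f = 3.0000e+08 / 6.8421e+09 = 0.04384619 m
FSPL = 20 * log10(4*pi*13736/0.04384619) = 131.9 dB

131.9 dB


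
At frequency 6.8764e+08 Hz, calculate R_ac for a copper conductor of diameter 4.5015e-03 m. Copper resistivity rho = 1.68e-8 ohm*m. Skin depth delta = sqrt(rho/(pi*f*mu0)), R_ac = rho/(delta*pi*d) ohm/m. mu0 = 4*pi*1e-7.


delta = sqrt(1.68e-8 / (pi * 6.8764e+08 * 4*pi*1e-7)) = 2.487678e-06 m
R_ac = 1.68e-8 / (2.487678e-06 * pi * 4.5015e-03) = 0.4775 ohm/m

0.4775 ohm/m


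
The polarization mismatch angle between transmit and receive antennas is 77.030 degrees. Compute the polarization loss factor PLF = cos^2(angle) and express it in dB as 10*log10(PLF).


PLF_linear = cos^2(77.030 deg) = 0.05037369
PLF_dB = 10 * log10(0.05037369) = -12.98 dB

-12.98 dB


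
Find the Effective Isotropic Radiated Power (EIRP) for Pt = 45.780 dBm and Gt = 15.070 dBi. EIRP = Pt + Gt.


EIRP = Pt + Gt = 45.780 + 15.070 = 60.85 dBm

60.85 dBm


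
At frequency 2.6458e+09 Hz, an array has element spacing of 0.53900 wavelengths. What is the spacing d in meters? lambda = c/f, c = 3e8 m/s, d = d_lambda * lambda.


lambda = c / f = 3.0000e+08 / 2.6458e+09 = 0.1133873 m
d = 0.53900 * 0.1133873 = 0.06112 m

0.06112 m


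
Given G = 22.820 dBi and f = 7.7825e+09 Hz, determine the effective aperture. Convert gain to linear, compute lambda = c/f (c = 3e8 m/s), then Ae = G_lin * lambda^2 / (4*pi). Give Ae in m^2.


lambda = c / f = 3.0000e+08 / 7.7825e+09 = 0.03854802 m
G_linear = 10^(22.820/10) = 191.4256
Ae = G_linear * lambda^2 / (4*pi) = 191.4256 * 0.03854802^2 / (4*pi) = 0.02264 m^2

0.02264 m^2


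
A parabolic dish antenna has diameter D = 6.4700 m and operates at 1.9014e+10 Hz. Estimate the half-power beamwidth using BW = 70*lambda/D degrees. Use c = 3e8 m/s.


lambda = c / f = 3.0000e+08 / 1.9014e+10 = 0.01577785 m
BW = 70 * 0.01577785 / 6.4700 = 0.1707 deg

0.1707 deg


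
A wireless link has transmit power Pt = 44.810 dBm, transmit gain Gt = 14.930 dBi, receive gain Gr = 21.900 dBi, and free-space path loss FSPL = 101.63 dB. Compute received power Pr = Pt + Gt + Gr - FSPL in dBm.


Pr = 44.810 + 14.930 + 21.900 - 101.63 = -19.99 dBm

-19.99 dBm


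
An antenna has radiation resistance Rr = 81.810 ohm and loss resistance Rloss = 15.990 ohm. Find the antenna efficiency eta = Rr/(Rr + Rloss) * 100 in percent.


eta = 81.810 / (81.810 + 15.990) * 100 = 83.65%

83.65%


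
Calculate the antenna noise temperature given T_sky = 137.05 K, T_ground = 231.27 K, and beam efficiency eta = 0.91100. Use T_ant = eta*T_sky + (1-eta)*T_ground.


T_ant = 0.91100 * 137.05 + (1 - 0.91100) * 231.27 = 145.4 K

145.4 K


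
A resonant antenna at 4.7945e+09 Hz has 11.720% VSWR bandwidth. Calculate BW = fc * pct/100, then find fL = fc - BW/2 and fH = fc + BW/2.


BW = 4.7945e+09 * 11.720/100 = 5.619154e+08 Hz
fL = 4.7945e+09 - 5.619154e+08/2 = 4.514e+09 Hz
fH = 4.7945e+09 + 5.619154e+08/2 = 5.075e+09 Hz

BW=5.619e+08 Hz, fL=4.514e+09 Hz, fH=5.075e+09 Hz


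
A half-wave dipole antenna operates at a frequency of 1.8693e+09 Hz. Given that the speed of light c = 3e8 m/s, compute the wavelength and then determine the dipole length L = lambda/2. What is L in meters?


lambda = c / f = 3.0000e+08 / 1.8693e+09 = 0.1604879 m
L = lambda / 2 = 0.1604879 / 2 = 0.08024 m

0.08024 m


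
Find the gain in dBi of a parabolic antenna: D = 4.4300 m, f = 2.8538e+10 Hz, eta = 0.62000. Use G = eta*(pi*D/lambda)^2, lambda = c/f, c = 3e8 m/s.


lambda = c / f = 3.0000e+08 / 2.8538e+10 = 0.01051230 m
G_linear = 0.62000 * (pi * 4.4300 / 0.01051230)^2 = 1.086684e+06
G_dBi = 10 * log10(1.086684e+06) = 60.36 dBi

60.36 dBi


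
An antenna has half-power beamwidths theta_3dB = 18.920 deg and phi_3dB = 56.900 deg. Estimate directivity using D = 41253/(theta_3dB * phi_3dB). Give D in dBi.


D_linear = 41253 / (18.920 * 56.900) = 38.31970
D_dBi = 10 * log10(38.31970) = 15.83 dBi

15.83 dBi


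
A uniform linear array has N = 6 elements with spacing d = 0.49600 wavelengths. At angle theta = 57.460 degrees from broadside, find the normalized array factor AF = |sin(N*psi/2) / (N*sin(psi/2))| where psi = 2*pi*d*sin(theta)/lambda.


psi = 2*pi*0.49600*sin(57.460 deg) = 2.627226 rad
AF = |sin(6*2.627226/2) / (6*sin(2.627226/2))| = 0.1723

0.1723


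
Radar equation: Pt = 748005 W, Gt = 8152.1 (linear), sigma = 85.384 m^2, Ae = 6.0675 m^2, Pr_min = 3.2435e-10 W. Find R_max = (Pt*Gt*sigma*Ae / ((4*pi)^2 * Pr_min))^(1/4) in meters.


R^4 = 748005*8152.1*85.384*6.0675 / ((4*pi)^2 * 3.2435e-10) = 6.167748e+19
R_max = 6.167748e+19^0.25 = 88620 m

88620 m


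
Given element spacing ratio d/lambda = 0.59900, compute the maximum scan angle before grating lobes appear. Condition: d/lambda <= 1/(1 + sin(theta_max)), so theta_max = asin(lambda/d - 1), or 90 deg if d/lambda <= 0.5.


lambda/d - 1 = 1/0.59900 - 1 = 0.6694491
theta_max = asin(0.6694491) = 42.02 deg

42.02 deg


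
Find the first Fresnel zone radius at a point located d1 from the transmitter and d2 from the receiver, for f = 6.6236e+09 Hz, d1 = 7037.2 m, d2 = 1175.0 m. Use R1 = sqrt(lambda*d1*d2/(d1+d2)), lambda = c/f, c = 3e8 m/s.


lambda = c / f = 3.0000e+08 / 6.6236e+09 = 0.04529259 m
R1 = sqrt(0.04529259 * 7037.2 * 1175.0 / (7037.2 + 1175.0)) = 6.753 m

6.753 m


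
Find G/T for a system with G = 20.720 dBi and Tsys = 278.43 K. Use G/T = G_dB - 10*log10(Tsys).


G/T = 20.720 - 10*log10(278.43) = 20.720 - 24.44716 = -3.727 dB/K

-3.727 dB/K


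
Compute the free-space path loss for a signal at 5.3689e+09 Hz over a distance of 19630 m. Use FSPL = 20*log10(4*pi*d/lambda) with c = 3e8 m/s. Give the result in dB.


lambda = c / f = 3.0000e+08 / 5.3689e+09 = 0.05587737 m
FSPL = 20 * log10(4*pi*19630/0.05587737) = 132.9 dB

132.9 dB


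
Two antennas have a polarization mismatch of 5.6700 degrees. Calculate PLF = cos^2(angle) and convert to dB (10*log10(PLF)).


PLF_linear = cos^2(5.6700 deg) = 0.9902388
PLF_dB = 10 * log10(0.9902388) = -0.04260 dB

-0.04260 dB


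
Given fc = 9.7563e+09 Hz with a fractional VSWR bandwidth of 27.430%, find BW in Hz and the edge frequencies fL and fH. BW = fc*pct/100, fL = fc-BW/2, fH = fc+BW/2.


BW = 9.7563e+09 * 27.430/100 = 2.676153e+09 Hz
fL = 9.7563e+09 - 2.676153e+09/2 = 8.418e+09 Hz
fH = 9.7563e+09 + 2.676153e+09/2 = 1.109e+10 Hz

BW=2.676e+09 Hz, fL=8.418e+09 Hz, fH=1.109e+10 Hz


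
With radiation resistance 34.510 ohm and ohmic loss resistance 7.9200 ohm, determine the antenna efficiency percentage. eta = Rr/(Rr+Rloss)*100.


eta = 34.510 / (34.510 + 7.9200) * 100 = 81.33%

81.33%


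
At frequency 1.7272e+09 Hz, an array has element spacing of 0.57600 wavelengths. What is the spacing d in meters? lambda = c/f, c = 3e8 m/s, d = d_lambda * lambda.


lambda = c / f = 3.0000e+08 / 1.7272e+09 = 0.1736915 m
d = 0.57600 * 0.1736915 = 0.1000 m

0.1000 m


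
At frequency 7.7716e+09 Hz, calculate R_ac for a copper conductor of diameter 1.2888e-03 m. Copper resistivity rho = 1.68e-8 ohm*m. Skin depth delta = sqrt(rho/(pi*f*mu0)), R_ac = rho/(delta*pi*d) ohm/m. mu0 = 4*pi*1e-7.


delta = sqrt(1.68e-8 / (pi * 7.7716e+09 * 4*pi*1e-7)) = 7.399793e-07 m
R_ac = 1.68e-8 / (7.399793e-07 * pi * 1.2888e-03) = 5.607 ohm/m

5.607 ohm/m


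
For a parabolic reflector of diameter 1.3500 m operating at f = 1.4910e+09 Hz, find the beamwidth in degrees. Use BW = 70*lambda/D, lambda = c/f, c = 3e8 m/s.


lambda = c / f = 3.0000e+08 / 1.4910e+09 = 0.2012072 m
BW = 70 * 0.2012072 / 1.3500 = 10.43 deg

10.43 deg


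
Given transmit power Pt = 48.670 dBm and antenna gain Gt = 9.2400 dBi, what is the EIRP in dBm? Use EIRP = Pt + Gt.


EIRP = Pt + Gt = 48.670 + 9.2400 = 57.91 dBm

57.91 dBm


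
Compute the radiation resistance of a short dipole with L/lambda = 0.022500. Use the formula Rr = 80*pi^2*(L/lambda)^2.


Rr = 80 * pi^2 * (0.022500)^2 = 80 * 9.869604 * 5.062500e-04 = 0.3997 ohm

0.3997 ohm


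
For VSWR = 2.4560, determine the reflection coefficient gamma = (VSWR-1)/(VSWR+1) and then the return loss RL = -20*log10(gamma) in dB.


gamma = (2.4560 - 1) / (2.4560 + 1) = 0.4212963
RL = -20 * log10(0.4212963) = 7.508 dB

7.508 dB


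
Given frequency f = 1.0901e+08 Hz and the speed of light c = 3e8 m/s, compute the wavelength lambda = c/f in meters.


lambda = c / f = 3.0000e+08 / 1.0901e+08 = 2.752 m

2.752 m


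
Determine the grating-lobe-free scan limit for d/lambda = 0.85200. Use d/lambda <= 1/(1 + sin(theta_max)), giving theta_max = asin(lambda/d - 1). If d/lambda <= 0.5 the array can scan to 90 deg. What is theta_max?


lambda/d - 1 = 1/0.85200 - 1 = 0.1737089
theta_max = asin(0.1737089) = 10.00 deg

10.00 deg


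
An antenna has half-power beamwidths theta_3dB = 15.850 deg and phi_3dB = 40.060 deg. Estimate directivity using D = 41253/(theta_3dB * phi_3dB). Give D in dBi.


D_linear = 41253 / (15.850 * 40.060) = 64.97037
D_dBi = 10 * log10(64.97037) = 18.13 dBi

18.13 dBi


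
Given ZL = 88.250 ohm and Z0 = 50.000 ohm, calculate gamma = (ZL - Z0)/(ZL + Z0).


gamma = (88.250 - 50.000) / (88.250 + 50.000) = 0.2767

0.2767


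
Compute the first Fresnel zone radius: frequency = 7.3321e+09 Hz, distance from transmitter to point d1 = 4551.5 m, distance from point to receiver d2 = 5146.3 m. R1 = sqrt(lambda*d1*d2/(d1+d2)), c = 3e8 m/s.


lambda = c / f = 3.0000e+08 / 7.3321e+09 = 0.04091597 m
R1 = sqrt(0.04091597 * 4551.5 * 5146.3 / (4551.5 + 5146.3)) = 9.941 m

9.941 m


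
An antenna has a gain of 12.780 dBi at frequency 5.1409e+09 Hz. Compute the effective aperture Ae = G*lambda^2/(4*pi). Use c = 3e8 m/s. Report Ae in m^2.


lambda = c / f = 3.0000e+08 / 5.1409e+09 = 0.05835554 m
G_linear = 10^(12.780/10) = 18.96706
Ae = G_linear * lambda^2 / (4*pi) = 18.96706 * 0.05835554^2 / (4*pi) = 5.140e-03 m^2

5.140e-03 m^2


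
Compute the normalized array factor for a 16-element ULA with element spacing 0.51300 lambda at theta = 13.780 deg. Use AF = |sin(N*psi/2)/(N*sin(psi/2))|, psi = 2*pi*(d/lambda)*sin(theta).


psi = 2*pi*0.51300*sin(13.780 deg) = 0.7677660 rad
AF = |sin(16*0.7677660/2) / (16*sin(0.7677660/2))| = 0.02346

0.02346


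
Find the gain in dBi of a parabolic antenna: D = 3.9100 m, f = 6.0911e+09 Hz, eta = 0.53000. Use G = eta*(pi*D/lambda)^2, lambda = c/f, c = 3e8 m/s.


lambda = c / f = 3.0000e+08 / 6.0911e+09 = 0.04925219 m
G_linear = 0.53000 * (pi * 3.9100 / 0.04925219)^2 = 32966.89
G_dBi = 10 * log10(32966.89) = 45.18 dBi

45.18 dBi


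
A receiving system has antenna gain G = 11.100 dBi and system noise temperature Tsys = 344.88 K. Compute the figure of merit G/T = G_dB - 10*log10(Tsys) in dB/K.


G/T = 11.100 - 10*log10(344.88) = 11.100 - 25.37668 = -14.28 dB/K

-14.28 dB/K


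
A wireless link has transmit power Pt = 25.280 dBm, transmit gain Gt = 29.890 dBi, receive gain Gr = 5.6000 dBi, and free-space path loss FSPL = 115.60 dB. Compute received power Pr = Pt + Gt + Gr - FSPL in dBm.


Pr = 25.280 + 29.890 + 5.6000 - 115.60 = -54.83 dBm

-54.83 dBm


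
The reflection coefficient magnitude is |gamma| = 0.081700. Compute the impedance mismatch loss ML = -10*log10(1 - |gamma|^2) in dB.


ML = -10 * log10(1 - 0.081700^2) = -10 * log10(0.99332511) = 0.02909 dB

0.02909 dB


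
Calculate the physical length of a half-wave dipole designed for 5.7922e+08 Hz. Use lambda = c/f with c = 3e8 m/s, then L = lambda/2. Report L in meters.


lambda = c / f = 3.0000e+08 / 5.7922e+08 = 0.5179379 m
L = lambda / 2 = 0.5179379 / 2 = 0.2590 m

0.2590 m


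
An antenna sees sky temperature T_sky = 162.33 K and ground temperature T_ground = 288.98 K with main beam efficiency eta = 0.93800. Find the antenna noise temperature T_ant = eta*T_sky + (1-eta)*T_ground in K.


T_ant = 0.93800 * 162.33 + (1 - 0.93800) * 288.98 = 170.2 K

170.2 K


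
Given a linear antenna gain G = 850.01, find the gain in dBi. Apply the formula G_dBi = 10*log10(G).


G_dBi = 10 * log10(850.01) = 29.29 dBi

29.29 dBi


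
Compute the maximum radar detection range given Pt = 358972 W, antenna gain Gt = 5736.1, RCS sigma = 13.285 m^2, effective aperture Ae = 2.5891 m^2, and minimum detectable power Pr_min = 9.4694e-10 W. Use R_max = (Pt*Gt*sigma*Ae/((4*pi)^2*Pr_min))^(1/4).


R^4 = 358972*5736.1*13.285*2.5891 / ((4*pi)^2 * 9.4694e-10) = 4.736368e+17
R_max = 4.736368e+17^0.25 = 26234 m

26234 m


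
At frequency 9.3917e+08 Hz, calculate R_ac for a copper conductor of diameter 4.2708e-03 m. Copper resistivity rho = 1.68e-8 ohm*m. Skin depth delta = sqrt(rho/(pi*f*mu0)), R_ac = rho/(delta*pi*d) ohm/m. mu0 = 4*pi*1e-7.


delta = sqrt(1.68e-8 / (pi * 9.3917e+08 * 4*pi*1e-7)) = 2.128642e-06 m
R_ac = 1.68e-8 / (2.128642e-06 * pi * 4.2708e-03) = 0.5882 ohm/m

0.5882 ohm/m


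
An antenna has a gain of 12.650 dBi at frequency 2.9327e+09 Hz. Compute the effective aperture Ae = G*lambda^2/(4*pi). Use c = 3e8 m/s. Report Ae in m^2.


lambda = c / f = 3.0000e+08 / 2.9327e+09 = 0.1022948 m
G_linear = 10^(12.650/10) = 18.40772
Ae = G_linear * lambda^2 / (4*pi) = 18.40772 * 0.1022948^2 / (4*pi) = 0.01533 m^2

0.01533 m^2


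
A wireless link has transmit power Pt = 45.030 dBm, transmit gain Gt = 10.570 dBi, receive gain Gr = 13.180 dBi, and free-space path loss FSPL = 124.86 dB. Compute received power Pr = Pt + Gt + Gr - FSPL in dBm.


Pr = 45.030 + 10.570 + 13.180 - 124.86 = -56.08 dBm

-56.08 dBm


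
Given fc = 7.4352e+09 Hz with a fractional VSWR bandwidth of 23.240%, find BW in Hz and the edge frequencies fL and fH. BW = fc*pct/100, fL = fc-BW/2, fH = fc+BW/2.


BW = 7.4352e+09 * 23.240/100 = 1.727940e+09 Hz
fL = 7.4352e+09 - 1.727940e+09/2 = 6.571e+09 Hz
fH = 7.4352e+09 + 1.727940e+09/2 = 8.299e+09 Hz

BW=1.728e+09 Hz, fL=6.571e+09 Hz, fH=8.299e+09 Hz


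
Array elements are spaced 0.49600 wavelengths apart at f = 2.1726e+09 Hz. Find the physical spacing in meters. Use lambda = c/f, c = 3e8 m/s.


lambda = c / f = 3.0000e+08 / 2.1726e+09 = 0.1380834 m
d = 0.49600 * 0.1380834 = 0.06849 m

0.06849 m


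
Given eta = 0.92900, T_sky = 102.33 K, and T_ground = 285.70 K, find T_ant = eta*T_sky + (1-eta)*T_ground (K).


T_ant = 0.92900 * 102.33 + (1 - 0.92900) * 285.70 = 115.3 K

115.3 K


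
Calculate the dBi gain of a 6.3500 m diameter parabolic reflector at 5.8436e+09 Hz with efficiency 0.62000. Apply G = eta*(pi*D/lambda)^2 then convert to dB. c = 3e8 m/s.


lambda = c / f = 3.0000e+08 / 5.8436e+09 = 0.05133822 m
G_linear = 0.62000 * (pi * 6.3500 / 0.05133822)^2 = 93617.55
G_dBi = 10 * log10(93617.55) = 49.71 dBi

49.71 dBi


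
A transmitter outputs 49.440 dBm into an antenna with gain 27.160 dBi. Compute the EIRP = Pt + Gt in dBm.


EIRP = Pt + Gt = 49.440 + 27.160 = 76.60 dBm

76.60 dBm


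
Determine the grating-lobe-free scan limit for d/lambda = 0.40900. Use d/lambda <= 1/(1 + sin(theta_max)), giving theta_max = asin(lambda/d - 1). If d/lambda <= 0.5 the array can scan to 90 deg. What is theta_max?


lambda/d - 1 = 1/0.40900 - 1 = 1.444988 >= 1
d/lambda <= 0.5, so the array can scan to endfire without grating lobes: theta_max = 90 deg

90 deg


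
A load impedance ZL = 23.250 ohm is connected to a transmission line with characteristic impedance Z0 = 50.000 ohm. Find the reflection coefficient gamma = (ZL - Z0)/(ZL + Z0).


gamma = (23.250 - 50.000) / (23.250 + 50.000) = -0.3652

-0.3652


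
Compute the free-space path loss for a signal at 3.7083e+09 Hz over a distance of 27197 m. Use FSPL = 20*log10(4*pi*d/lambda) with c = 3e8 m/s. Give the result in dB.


lambda = c / f = 3.0000e+08 / 3.7083e+09 = 0.08089960 m
FSPL = 20 * log10(4*pi*27197/0.08089960) = 132.5 dB

132.5 dB


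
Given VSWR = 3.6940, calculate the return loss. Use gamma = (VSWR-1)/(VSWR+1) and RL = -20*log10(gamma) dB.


gamma = (3.6940 - 1) / (3.6940 + 1) = 0.5739242
RL = -20 * log10(0.5739242) = 4.823 dB

4.823 dB


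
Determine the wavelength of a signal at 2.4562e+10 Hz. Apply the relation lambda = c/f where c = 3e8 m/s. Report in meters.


lambda = c / f = 3.0000e+08 / 2.4562e+10 = 0.01221 m

0.01221 m


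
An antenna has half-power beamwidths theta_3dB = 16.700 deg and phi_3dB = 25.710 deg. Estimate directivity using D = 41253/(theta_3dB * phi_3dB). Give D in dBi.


D_linear = 41253 / (16.700 * 25.710) = 96.08088
D_dBi = 10 * log10(96.08088) = 19.83 dBi

19.83 dBi


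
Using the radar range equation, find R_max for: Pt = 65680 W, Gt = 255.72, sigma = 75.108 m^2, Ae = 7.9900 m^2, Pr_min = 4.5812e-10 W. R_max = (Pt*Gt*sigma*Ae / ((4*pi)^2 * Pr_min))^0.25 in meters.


R^4 = 65680*255.72*75.108*7.9900 / ((4*pi)^2 * 4.5812e-10) = 1.393259e+17
R_max = 1.393259e+17^0.25 = 19320 m

19320 m


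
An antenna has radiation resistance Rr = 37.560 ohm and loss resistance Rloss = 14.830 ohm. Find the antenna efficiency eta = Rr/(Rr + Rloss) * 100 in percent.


eta = 37.560 / (37.560 + 14.830) * 100 = 71.69%

71.69%


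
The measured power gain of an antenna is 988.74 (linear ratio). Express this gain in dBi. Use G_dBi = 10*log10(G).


G_dBi = 10 * log10(988.74) = 29.95 dBi

29.95 dBi


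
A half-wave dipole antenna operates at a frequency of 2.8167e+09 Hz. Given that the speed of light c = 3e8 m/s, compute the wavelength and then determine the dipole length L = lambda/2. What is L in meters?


lambda = c / f = 3.0000e+08 / 2.8167e+09 = 0.1065076 m
L = lambda / 2 = 0.1065076 / 2 = 0.05325 m

0.05325 m


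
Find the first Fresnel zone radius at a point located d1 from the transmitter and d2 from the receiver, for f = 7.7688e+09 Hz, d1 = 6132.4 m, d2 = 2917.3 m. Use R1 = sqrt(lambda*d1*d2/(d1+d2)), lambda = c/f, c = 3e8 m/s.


lambda = c / f = 3.0000e+08 / 7.7688e+09 = 0.03861600 m
R1 = sqrt(0.03861600 * 6132.4 * 2917.3 / (6132.4 + 2917.3)) = 8.737 m

8.737 m


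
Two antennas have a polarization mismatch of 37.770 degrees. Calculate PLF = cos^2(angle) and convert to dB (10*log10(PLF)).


PLF_linear = cos^2(37.770 deg) = 0.6248520
PLF_dB = 10 * log10(0.6248520) = -2.042 dB

-2.042 dB


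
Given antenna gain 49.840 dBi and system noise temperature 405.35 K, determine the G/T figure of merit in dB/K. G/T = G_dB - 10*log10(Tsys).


G/T = 49.840 - 10*log10(405.35) = 49.840 - 26.07830 = 23.76 dB/K

23.76 dB/K


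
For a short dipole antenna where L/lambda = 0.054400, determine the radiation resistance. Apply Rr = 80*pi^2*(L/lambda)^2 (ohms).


Rr = 80 * pi^2 * (0.054400)^2 = 80 * 9.869604 * 2.959360e-03 = 2.337 ohm

2.337 ohm


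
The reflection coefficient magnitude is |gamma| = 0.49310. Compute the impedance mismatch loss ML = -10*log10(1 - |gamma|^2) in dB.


ML = -10 * log10(1 - 0.49310^2) = -10 * log10(0.75685239) = 1.210 dB

1.210 dB


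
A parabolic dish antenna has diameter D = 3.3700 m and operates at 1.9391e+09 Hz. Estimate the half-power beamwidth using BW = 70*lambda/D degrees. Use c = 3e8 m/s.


lambda = c / f = 3.0000e+08 / 1.9391e+09 = 0.1547109 m
BW = 70 * 0.1547109 / 3.3700 = 3.214 deg

3.214 deg


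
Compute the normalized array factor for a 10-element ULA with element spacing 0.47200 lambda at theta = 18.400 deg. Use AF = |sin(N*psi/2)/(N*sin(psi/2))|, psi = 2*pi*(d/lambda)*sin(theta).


psi = 2*pi*0.47200*sin(18.400 deg) = 0.9361088 rad
AF = |sin(10*0.9361088/2) / (10*sin(0.9361088/2))| = 0.2215

0.2215


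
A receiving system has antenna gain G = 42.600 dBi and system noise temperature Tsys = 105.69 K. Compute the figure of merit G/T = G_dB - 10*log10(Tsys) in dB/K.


G/T = 42.600 - 10*log10(105.69) = 42.600 - 20.24034 = 22.36 dB/K

22.36 dB/K


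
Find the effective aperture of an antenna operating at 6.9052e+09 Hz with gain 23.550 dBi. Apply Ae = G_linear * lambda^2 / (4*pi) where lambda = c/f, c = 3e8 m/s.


lambda = c / f = 3.0000e+08 / 6.9052e+09 = 0.04344552 m
G_linear = 10^(23.550/10) = 226.4644
Ae = G_linear * lambda^2 / (4*pi) = 226.4644 * 0.04344552^2 / (4*pi) = 0.03402 m^2

0.03402 m^2


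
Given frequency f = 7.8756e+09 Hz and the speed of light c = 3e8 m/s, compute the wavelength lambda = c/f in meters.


lambda = c / f = 3.0000e+08 / 7.8756e+09 = 0.03809 m

0.03809 m


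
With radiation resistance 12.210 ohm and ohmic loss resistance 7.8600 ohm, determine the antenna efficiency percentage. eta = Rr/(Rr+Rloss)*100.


eta = 12.210 / (12.210 + 7.8600) * 100 = 60.84%

60.84%


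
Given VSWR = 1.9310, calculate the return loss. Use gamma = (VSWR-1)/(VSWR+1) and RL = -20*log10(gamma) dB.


gamma = (1.9310 - 1) / (1.9310 + 1) = 0.3176390
RL = -20 * log10(0.3176390) = 9.961 dB

9.961 dB


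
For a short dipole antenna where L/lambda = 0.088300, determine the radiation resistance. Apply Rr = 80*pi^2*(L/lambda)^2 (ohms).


Rr = 80 * pi^2 * (0.088300)^2 = 80 * 9.869604 * 7.796890e-03 = 6.156 ohm

6.156 ohm


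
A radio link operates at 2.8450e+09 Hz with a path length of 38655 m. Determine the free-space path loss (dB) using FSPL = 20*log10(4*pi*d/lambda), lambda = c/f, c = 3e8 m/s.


lambda = c / f = 3.0000e+08 / 2.8450e+09 = 0.1054482 m
FSPL = 20 * log10(4*pi*38655/0.1054482) = 133.3 dB

133.3 dB


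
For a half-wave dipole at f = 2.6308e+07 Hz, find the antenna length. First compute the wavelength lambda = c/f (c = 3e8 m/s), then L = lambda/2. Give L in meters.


lambda = c / f = 3.0000e+08 / 2.6308e+07 = 11.40338 m
L = lambda / 2 = 11.40338 / 2 = 5.702 m

5.702 m


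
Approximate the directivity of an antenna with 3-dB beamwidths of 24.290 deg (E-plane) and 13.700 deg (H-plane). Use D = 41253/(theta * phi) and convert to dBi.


D_linear = 41253 / (24.290 * 13.700) = 123.9674
D_dBi = 10 * log10(123.9674) = 20.93 dBi

20.93 dBi


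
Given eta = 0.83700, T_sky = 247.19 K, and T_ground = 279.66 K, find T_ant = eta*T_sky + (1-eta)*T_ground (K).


T_ant = 0.83700 * 247.19 + (1 - 0.83700) * 279.66 = 252.5 K

252.5 K


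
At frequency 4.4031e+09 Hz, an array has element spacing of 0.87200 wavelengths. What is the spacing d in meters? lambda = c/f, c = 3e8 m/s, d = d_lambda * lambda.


lambda = c / f = 3.0000e+08 / 4.4031e+09 = 0.06813381 m
d = 0.87200 * 0.06813381 = 0.05941 m

0.05941 m


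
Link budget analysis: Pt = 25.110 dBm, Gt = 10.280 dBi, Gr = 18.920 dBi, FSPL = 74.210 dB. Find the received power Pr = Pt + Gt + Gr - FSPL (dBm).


Pr = 25.110 + 10.280 + 18.920 - 74.210 = -19.90 dBm

-19.90 dBm


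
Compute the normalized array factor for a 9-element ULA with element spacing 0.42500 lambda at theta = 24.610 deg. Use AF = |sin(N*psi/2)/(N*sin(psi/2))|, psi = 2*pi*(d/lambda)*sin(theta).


psi = 2*pi*0.42500*sin(24.610 deg) = 1.112041 rad
AF = |sin(9*1.112041/2) / (9*sin(1.112041/2))| = 0.2016

0.2016


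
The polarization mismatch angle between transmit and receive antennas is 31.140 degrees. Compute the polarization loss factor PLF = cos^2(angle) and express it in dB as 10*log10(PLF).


PLF_linear = cos^2(31.140 deg) = 0.7325755
PLF_dB = 10 * log10(0.7325755) = -1.351 dB

-1.351 dB


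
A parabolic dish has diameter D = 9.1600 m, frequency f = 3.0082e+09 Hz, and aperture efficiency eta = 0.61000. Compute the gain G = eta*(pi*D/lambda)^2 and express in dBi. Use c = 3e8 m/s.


lambda = c / f = 3.0000e+08 / 3.0082e+09 = 0.09972741 m
G_linear = 0.61000 * (pi * 9.1600 / 0.09972741)^2 = 50791.55
G_dBi = 10 * log10(50791.55) = 47.06 dBi

47.06 dBi


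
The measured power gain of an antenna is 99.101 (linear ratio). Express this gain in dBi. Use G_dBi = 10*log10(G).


G_dBi = 10 * log10(99.101) = 19.96 dBi

19.96 dBi


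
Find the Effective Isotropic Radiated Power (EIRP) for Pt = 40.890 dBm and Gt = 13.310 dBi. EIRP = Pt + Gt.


EIRP = Pt + Gt = 40.890 + 13.310 = 54.20 dBm

54.20 dBm


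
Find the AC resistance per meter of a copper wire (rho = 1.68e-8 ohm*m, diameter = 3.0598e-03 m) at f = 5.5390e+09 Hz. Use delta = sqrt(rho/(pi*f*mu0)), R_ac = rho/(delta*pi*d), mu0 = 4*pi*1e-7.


delta = sqrt(1.68e-8 / (pi * 5.5390e+09 * 4*pi*1e-7)) = 8.765145e-07 m
R_ac = 1.68e-8 / (8.765145e-07 * pi * 3.0598e-03) = 1.994 ohm/m

1.994 ohm/m


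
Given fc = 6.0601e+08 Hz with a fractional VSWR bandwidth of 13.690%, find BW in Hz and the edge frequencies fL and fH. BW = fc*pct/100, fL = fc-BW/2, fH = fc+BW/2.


BW = 6.0601e+08 * 13.690/100 = 8.296277e+07 Hz
fL = 6.0601e+08 - 8.296277e+07/2 = 5.645e+08 Hz
fH = 6.0601e+08 + 8.296277e+07/2 = 6.475e+08 Hz

BW=8.296e+07 Hz, fL=5.645e+08 Hz, fH=6.475e+08 Hz


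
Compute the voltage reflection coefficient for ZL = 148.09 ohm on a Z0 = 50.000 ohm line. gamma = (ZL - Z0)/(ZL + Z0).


gamma = (148.09 - 50.000) / (148.09 + 50.000) = 0.4952

0.4952


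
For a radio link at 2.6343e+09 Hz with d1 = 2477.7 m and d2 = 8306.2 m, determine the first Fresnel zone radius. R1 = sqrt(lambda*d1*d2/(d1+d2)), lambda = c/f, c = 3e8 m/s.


lambda = c / f = 3.0000e+08 / 2.6343e+09 = 0.1138822 m
R1 = sqrt(0.1138822 * 2477.7 * 8306.2 / (2477.7 + 8306.2)) = 14.74 m

14.74 m


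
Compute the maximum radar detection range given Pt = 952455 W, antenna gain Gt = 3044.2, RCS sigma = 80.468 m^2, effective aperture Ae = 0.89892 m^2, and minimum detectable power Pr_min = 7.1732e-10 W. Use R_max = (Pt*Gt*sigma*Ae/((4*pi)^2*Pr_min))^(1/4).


R^4 = 952455*3044.2*80.468*0.89892 / ((4*pi)^2 * 7.1732e-10) = 1.851524e+18
R_max = 1.851524e+18^0.25 = 36888 m

36888 m


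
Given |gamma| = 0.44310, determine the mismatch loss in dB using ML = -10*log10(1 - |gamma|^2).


ML = -10 * log10(1 - 0.44310^2) = -10 * log10(0.80366239) = 0.9493 dB

0.9493 dB


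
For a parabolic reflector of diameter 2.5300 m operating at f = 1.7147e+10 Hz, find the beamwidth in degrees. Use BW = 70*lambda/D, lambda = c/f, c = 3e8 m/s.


lambda = c / f = 3.0000e+08 / 1.7147e+10 = 0.01749577 m
BW = 70 * 0.01749577 / 2.5300 = 0.4841 deg

0.4841 deg


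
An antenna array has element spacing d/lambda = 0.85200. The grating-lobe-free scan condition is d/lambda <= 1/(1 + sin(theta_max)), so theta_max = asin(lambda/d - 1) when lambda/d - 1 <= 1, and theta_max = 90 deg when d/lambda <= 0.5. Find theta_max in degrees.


lambda/d - 1 = 1/0.85200 - 1 = 0.1737089
theta_max = asin(0.1737089) = 10.00 deg

10.00 deg


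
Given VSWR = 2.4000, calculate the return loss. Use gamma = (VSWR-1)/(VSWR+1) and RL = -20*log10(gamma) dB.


gamma = (2.4000 - 1) / (2.4000 + 1) = 0.4117647
RL = -20 * log10(0.4117647) = 7.707 dB

7.707 dB


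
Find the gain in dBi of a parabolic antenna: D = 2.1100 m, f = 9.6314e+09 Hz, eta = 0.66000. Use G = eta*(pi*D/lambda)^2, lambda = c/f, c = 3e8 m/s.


lambda = c / f = 3.0000e+08 / 9.6314e+09 = 0.03114812 m
G_linear = 0.66000 * (pi * 2.1100 / 0.03114812)^2 = 29891.31
G_dBi = 10 * log10(29891.31) = 44.76 dBi

44.76 dBi


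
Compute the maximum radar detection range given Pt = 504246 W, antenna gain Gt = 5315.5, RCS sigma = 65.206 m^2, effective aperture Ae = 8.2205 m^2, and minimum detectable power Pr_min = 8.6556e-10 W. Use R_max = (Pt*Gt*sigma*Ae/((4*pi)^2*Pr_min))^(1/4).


R^4 = 504246*5315.5*65.206*8.2205 / ((4*pi)^2 * 8.6556e-10) = 1.051128e+19
R_max = 1.051128e+19^0.25 = 56940 m

56940 m


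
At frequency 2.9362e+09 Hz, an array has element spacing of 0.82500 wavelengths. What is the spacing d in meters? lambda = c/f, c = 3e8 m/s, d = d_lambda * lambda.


lambda = c / f = 3.0000e+08 / 2.9362e+09 = 0.1021729 m
d = 0.82500 * 0.1021729 = 0.08429 m

0.08429 m


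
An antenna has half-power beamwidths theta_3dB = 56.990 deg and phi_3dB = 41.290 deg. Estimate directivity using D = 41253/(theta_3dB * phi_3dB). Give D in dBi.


D_linear = 41253 / (56.990 * 41.290) = 17.53121
D_dBi = 10 * log10(17.53121) = 12.44 dBi

12.44 dBi


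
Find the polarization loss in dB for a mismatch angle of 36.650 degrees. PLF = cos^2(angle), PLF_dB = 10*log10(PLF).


PLF_linear = cos^2(36.650 deg) = 0.6436803
PLF_dB = 10 * log10(0.6436803) = -1.913 dB

-1.913 dB


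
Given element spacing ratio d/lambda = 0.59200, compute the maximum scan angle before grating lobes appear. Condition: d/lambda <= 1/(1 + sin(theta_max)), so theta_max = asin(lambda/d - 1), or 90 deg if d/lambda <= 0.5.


lambda/d - 1 = 1/0.59200 - 1 = 0.6891892
theta_max = asin(0.6891892) = 43.57 deg

43.57 deg


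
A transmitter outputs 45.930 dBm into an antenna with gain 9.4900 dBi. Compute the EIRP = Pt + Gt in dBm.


EIRP = Pt + Gt = 45.930 + 9.4900 = 55.42 dBm

55.42 dBm


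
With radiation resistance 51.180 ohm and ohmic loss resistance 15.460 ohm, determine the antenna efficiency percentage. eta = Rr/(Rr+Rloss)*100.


eta = 51.180 / (51.180 + 15.460) * 100 = 76.80%

76.80%


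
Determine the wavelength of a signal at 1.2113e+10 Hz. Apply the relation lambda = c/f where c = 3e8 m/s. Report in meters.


lambda = c / f = 3.0000e+08 / 1.2113e+10 = 0.02477 m

0.02477 m


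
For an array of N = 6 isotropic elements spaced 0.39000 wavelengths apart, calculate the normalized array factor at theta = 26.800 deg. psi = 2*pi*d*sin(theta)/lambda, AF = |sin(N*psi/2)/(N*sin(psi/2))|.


psi = 2*pi*0.39000*sin(26.800 deg) = 1.104849 rad
AF = |sin(6*1.104849/2) / (6*sin(1.104849/2))| = 0.05466

0.05466


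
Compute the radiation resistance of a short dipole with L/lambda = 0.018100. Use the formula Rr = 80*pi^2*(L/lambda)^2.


Rr = 80 * pi^2 * (0.018100)^2 = 80 * 9.869604 * 3.276100e-04 = 0.2587 ohm

0.2587 ohm


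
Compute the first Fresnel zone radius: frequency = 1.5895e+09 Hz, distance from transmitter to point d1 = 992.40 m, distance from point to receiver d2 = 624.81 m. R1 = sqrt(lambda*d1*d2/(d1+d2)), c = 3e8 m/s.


lambda = c / f = 3.0000e+08 / 1.5895e+09 = 0.1887386 m
R1 = sqrt(0.1887386 * 992.40 * 624.81 / (992.40 + 624.81)) = 8.507 m

8.507 m


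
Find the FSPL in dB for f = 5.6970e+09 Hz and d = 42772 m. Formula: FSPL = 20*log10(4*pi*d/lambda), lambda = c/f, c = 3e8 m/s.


lambda = c / f = 3.0000e+08 / 5.6970e+09 = 0.05265929 m
FSPL = 20 * log10(4*pi*42772/0.05265929) = 140.2 dB

140.2 dB


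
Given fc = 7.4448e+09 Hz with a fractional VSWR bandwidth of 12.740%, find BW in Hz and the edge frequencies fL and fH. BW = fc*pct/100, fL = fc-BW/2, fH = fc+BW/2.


BW = 7.4448e+09 * 12.740/100 = 9.484675e+08 Hz
fL = 7.4448e+09 - 9.484675e+08/2 = 6.971e+09 Hz
fH = 7.4448e+09 + 9.484675e+08/2 = 7.919e+09 Hz

BW=9.485e+08 Hz, fL=6.971e+09 Hz, fH=7.919e+09 Hz


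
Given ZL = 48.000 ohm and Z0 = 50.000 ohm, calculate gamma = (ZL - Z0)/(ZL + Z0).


gamma = (48.000 - 50.000) / (48.000 + 50.000) = -0.02041

-0.02041


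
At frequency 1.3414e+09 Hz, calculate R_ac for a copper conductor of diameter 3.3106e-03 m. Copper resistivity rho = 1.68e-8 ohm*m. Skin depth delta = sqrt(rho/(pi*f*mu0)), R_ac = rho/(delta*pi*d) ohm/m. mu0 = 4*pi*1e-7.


delta = sqrt(1.68e-8 / (pi * 1.3414e+09 * 4*pi*1e-7)) = 1.781130e-06 m
R_ac = 1.68e-8 / (1.781130e-06 * pi * 3.3106e-03) = 0.9069 ohm/m

0.9069 ohm/m


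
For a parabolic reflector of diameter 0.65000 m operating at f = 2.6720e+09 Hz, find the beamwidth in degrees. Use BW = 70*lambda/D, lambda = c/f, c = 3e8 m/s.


lambda = c / f = 3.0000e+08 / 2.6720e+09 = 0.1122754 m
BW = 70 * 0.1122754 / 0.65000 = 12.09 deg

12.09 deg


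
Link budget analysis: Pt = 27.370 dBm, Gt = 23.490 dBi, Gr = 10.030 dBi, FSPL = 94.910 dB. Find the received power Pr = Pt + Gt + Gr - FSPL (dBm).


Pr = 27.370 + 23.490 + 10.030 - 94.910 = -34.02 dBm

-34.02 dBm


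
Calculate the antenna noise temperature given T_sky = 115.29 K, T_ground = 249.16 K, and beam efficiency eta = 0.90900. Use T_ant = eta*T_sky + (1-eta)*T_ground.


T_ant = 0.90900 * 115.29 + (1 - 0.90900) * 249.16 = 127.5 K

127.5 K


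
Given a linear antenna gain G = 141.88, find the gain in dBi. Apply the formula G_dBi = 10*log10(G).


G_dBi = 10 * log10(141.88) = 21.52 dBi

21.52 dBi


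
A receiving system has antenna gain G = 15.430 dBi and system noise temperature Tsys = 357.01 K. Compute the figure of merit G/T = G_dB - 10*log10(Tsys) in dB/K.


G/T = 15.430 - 10*log10(357.01) = 15.430 - 25.52680 = -10.10 dB/K

-10.10 dB/K
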